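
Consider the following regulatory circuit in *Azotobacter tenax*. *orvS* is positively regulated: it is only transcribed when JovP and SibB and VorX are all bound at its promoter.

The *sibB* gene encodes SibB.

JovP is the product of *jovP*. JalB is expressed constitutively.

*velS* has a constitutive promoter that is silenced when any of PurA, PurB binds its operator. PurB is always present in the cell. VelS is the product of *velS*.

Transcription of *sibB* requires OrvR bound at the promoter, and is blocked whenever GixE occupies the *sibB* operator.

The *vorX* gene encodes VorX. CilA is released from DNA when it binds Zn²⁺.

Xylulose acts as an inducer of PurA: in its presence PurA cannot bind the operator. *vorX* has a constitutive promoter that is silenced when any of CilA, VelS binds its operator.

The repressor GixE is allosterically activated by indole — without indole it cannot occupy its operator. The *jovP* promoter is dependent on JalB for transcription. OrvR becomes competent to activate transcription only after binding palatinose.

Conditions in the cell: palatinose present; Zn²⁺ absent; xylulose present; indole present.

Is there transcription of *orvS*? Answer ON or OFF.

JalB is produced constitutively and is active.
No repressor is bound and JalB is active, so *jovP* is transcribed.
So JovP is produced and active.
Palatinose is present, so OrvR is active.
Indole is present, so GixE is active.
With repressor GixE bound, *sibB* is not transcribed.
So SibB is not produced.
Zn²⁺ is absent, so CilA is active.
Xylulose is present, so PurA is inactive.
PurB is produced constitutively and is active.
With repressor PurB bound, *velS* is not transcribed.
So VelS is not produced.
With repressor CilA bound, *vorX* is not transcribed.
So VorX is not produced.
Required activator SibB is absent, so *orvS* is not transcribed.

OFF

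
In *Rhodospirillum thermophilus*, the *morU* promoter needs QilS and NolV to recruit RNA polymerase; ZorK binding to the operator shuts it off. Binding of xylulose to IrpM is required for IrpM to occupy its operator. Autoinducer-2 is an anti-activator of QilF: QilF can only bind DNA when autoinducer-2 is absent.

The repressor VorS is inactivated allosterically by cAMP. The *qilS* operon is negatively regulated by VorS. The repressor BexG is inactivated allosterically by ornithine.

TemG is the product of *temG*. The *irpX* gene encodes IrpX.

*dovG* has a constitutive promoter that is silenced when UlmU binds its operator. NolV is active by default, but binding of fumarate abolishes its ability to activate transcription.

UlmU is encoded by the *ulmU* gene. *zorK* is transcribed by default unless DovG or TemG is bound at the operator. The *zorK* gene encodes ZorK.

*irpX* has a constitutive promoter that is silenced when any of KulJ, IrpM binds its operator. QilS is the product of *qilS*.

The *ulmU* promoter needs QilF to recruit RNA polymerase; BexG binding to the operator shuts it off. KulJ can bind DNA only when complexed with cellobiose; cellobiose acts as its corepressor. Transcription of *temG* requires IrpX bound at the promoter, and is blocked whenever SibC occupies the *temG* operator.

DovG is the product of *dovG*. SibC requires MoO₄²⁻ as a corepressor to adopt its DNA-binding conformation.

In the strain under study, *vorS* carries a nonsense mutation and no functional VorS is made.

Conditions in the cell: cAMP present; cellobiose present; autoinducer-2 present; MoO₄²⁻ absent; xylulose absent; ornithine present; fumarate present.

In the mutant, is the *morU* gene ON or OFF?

Autoinducer-2 is present, so QilF is inactive.
Ornithine is present, so BexG is inactive.
Required activator QilF is absent, so *ulmU* is not transcribed.
So UlmU is not produced.
With no repressor bound, *dovG* is transcribed.
So DovG is produced and active.
MoO₄²⁻ is absent, so SibC is inactive.
Cellobiose is present, so KulJ is active.
Xylulose is absent, so IrpM is inactive.
With repressor KulJ bound, *irpX* is not transcribed.
So IrpX is not produced.
Required activator IrpX is absent, so *temG* is not transcribed.
So TemG is not produced.
With repressor DovG bound, *zorK* is not transcribed.
So ZorK is not produced.
VorS is non-functional in this strain, so it has no effect.
With no repressor bound, *qilS* is transcribed.
So QilS is produced and active.
Fumarate is present, so NolV is inactive.
Required activator NolV is absent, so *morU* is not transcribed.

OFF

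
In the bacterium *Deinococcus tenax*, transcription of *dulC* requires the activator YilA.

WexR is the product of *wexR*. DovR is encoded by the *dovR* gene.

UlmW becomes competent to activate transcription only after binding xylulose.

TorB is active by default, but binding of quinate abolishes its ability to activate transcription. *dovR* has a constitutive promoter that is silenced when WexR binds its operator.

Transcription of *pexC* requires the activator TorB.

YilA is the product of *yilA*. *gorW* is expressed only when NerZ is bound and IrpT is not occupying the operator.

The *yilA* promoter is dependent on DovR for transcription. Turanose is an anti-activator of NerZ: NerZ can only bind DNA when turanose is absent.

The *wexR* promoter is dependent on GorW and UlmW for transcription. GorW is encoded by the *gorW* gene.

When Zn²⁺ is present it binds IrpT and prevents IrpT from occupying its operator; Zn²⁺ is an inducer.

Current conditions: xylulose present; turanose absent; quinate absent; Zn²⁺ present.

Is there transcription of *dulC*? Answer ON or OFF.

OFF

Zn²⁺ is present, so IrpT is inactive.
Turanose is absent, so NerZ is active.
No repressor is bound and NerZ is active, so *gorW* is transcribed.
So GorW is produced and active.
Xylulose is present, so UlmW is active.
No repressor is bound and GorW and UlmW are active, so *wexR* is transcribed.
So WexR is produced and active.
With repressor WexR bound, *dovR* is not transcribed.
So DovR is not produced.
Required activator DovR is absent, so *yilA* is not transcribed.
So YilA is not produced.
Required activator YilA is absent, so *dulC* is not transcribed.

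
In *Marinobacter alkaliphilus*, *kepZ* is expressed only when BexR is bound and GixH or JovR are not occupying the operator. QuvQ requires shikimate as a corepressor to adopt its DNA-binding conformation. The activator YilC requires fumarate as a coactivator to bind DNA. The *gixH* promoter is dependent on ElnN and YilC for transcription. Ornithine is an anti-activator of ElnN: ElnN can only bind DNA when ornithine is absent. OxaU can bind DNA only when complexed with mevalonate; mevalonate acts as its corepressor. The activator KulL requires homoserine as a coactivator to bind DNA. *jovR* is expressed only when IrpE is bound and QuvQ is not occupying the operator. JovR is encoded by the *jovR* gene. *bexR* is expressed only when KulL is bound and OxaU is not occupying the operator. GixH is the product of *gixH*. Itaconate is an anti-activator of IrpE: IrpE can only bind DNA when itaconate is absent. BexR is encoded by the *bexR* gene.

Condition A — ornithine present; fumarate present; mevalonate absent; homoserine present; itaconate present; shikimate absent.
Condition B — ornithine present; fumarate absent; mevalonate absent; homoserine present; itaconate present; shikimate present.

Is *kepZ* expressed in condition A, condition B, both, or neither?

Condition A:
Ornithine is present, so ElnN is inactive.
Fumarate is present, so YilC is active.
Required activator ElnN is absent, so *gixH* is not transcribed.
So GixH is not produced.
Mevalonate is absent, so OxaU is inactive.
Homoserine is present, so KulL is active.
No repressor is bound and KulL is active, so *bexR* is transcribed.
So BexR is produced and active.
Itaconate is present, so IrpE is inactive.
Shikimate is absent, so QuvQ is inactive.
Required activator IrpE is absent, so *jovR* is not transcribed.
So JovR is not produced.
No repressor is bound and BexR is active, so *kepZ* is transcribed.
→ *kepZ* is ON in A.
Condition B:
Ornithine is present, so ElnN is inactive.
Fumarate is absent, so YilC is inactive.
Required activator ElnN is absent, so *gixH* is not transcribed.
So GixH is not produced.
Mevalonate is absent, so OxaU is inactive.
Homoserine is present, so KulL is active.
No repressor is bound and KulL is active, so *bexR* is transcribed.
So BexR is produced and active.
Itaconate is present, so IrpE is inactive.
Shikimate is present, so QuvQ is active.
With repressor QuvQ bound, *jovR* is not transcribed.
So JovR is not produced.
No repressor is bound and BexR is active, so *kepZ* is transcribed.
→ *kepZ* is ON in B.

both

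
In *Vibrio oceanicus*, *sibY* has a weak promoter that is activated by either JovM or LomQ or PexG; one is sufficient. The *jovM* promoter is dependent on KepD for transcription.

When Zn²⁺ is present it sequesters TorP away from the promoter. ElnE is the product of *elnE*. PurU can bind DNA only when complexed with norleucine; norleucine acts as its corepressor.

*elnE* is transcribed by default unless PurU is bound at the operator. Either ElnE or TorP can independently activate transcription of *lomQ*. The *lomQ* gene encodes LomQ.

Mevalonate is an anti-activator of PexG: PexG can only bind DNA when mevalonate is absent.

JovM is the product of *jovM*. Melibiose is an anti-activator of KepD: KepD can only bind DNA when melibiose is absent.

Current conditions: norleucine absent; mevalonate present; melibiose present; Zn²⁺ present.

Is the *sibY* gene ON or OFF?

ON

Melibiose is present, so KepD is inactive.
Required activator KepD is absent, so *jovM* is not transcribed.
So JovM is not produced.
Norleucine is absent, so PurU is inactive.
With no repressor bound, *elnE* is transcribed.
So ElnE is produced and active.
Zn²⁺ is present, so TorP is inactive.
Activator ElnE is present, so *lomQ* is transcribed.
So LomQ is produced and active.
Mevalonate is present, so PexG is inactive.
Activator LomQ is present, so *sibY* is transcribed.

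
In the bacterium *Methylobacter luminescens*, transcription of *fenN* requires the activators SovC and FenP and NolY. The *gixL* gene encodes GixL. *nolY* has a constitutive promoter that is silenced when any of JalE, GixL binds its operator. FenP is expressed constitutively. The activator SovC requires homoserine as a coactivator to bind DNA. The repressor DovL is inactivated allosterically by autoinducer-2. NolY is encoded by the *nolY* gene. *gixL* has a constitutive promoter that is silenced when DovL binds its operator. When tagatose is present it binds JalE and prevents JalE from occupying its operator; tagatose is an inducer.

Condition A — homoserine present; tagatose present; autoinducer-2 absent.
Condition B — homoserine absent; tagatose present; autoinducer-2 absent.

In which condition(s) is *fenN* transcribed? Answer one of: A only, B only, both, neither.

A only

Condition A:
Homoserine is present, so SovC is active.
FenP is produced constitutively and is active.
Tagatose is present, so JalE is inactive.
Autoinducer-2 is absent, so DovL is active.
With repressor DovL bound, *gixL* is not transcribed.
So GixL is not produced.
With no repressor bound, *nolY* is transcribed.
So NolY is produced and active.
No repressor is bound and SovC and FenP and NolY are active, so *fenN* is transcribed.
→ *fenN* is ON in A.
Condition B:
Homoserine is absent, so SovC is inactive.
FenP is produced constitutively and is active.
Tagatose is present, so JalE is inactive.
Autoinducer-2 is absent, so DovL is active.
With repressor DovL bound, *gixL* is not transcribed.
So GixL is not produced.
With no repressor bound, *nolY* is transcribed.
So NolY is produced and active.
Required activator SovC is absent, so *fenN* is not transcribed.
→ *fenN* is OFF in B.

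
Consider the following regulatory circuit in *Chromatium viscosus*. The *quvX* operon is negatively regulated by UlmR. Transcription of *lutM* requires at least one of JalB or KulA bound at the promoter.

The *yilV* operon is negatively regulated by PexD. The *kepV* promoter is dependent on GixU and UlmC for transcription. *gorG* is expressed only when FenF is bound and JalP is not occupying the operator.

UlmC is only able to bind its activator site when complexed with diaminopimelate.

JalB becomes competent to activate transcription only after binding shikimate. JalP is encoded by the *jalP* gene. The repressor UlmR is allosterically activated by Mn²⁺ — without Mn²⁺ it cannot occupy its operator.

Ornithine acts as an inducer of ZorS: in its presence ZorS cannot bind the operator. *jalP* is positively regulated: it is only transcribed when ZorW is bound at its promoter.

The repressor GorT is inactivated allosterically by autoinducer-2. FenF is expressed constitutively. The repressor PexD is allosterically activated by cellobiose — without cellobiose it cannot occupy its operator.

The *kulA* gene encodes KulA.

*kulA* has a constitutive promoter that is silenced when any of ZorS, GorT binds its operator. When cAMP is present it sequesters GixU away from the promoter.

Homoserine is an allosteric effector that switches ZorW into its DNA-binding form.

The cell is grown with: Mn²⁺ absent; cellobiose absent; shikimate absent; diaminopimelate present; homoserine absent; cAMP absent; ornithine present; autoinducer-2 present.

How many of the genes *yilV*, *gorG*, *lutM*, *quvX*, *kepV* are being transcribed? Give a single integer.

Cellobiose is absent, so PexD is inactive.
With no repressor bound, *yilV* is transcribed.
→ *yilV* is ON.
FenF is produced constitutively and is active.
Homoserine is absent, so ZorW is inactive.
Required activator ZorW is absent, so *jalP* is not transcribed.
So JalP is not produced.
No repressor is bound and FenF is active, so *gorG* is transcribed.
→ *gorG* is ON.
Shikimate is absent, so JalB is inactive.
Ornithine is present, so ZorS is inactive.
Autoinducer-2 is present, so GorT is inactive.
With no repressor bound, *kulA* is transcribed.
So KulA is produced and active.
Activator KulA is present, so *lutM* is transcribed.
→ *lutM* is ON.
Mn²⁺ is absent, so UlmR is inactive.
With no repressor bound, *quvX* is transcribed.
→ *quvX* is ON.
cAMP is absent, so GixU is active.
Diaminopimelate is present, so UlmC is active.
No repressor is bound and GixU and UlmC are active, so *kepV* is transcribed.
→ *kepV* is ON.
5 of the 5 genes are transcribed.

5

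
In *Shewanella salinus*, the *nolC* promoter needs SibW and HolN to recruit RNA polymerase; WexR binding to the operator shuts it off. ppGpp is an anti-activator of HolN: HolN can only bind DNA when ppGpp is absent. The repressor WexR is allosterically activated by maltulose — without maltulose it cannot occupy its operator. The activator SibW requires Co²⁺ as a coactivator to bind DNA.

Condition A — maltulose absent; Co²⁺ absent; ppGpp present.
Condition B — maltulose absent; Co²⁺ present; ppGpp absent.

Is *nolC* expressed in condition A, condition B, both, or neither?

Condition A:
Maltulose is absent, so WexR is inactive.
Co²⁺ is absent, so SibW is inactive.
ppGpp is present, so HolN is inactive.
Required activator SibW is absent, so *nolC* is not transcribed.
→ *nolC* is OFF in A.
Condition B:
Maltulose is absent, so WexR is inactive.
Co²⁺ is present, so SibW is active.
ppGpp is absent, so HolN is active.
No repressor is bound and SibW and HolN are active, so *nolC* is transcribed.
→ *nolC* is ON in B.

B only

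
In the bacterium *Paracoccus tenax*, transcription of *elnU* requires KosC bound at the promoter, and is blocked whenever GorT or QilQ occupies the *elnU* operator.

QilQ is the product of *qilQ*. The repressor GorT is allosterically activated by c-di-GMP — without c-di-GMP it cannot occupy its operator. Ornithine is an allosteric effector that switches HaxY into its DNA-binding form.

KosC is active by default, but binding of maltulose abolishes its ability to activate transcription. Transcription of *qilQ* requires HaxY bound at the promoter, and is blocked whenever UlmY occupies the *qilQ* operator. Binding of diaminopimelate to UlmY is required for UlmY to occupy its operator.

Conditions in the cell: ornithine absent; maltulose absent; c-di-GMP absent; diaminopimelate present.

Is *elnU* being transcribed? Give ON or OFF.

ON

c-di-GMP is absent, so GorT is inactive.
Maltulose is absent, so KosC is active.
Diaminopimelate is present, so UlmY is active.
Ornithine is absent, so HaxY is inactive.
With repressor UlmY bound, *qilQ* is not transcribed.
So QilQ is not produced.
No repressor is bound and KosC is active, so *elnU* is transcribed.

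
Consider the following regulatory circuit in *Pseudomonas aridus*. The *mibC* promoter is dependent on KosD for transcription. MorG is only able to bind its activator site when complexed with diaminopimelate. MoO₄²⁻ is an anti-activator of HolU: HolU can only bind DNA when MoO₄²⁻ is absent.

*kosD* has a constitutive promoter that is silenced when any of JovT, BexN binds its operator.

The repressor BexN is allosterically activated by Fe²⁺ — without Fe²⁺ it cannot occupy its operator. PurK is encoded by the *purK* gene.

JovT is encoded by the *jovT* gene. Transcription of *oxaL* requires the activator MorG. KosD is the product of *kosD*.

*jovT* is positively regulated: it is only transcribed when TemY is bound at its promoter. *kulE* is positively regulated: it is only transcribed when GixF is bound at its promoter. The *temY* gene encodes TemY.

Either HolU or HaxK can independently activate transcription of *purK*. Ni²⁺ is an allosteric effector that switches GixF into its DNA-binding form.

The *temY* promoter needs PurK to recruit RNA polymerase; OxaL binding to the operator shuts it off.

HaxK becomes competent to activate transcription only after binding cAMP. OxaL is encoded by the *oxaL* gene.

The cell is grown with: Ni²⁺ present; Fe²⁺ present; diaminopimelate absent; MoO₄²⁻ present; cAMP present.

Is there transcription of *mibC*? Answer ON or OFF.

Diaminopimelate is absent, so MorG is inactive.
Required activator MorG is absent, so *oxaL* is not transcribed.
So OxaL is not produced.
MoO₄²⁻ is present, so HolU is inactive.
cAMP is present, so HaxK is active.
Activator HaxK is present, so *purK* is transcribed.
So PurK is produced and active.
No repressor is bound and PurK is active, so *temY* is transcribed.
So TemY is produced and active.
No repressor is bound and TemY is active, so *jovT* is transcribed.
So JovT is produced and active.
Fe²⁺ is present, so BexN is active.
With repressor JovT bound, *kosD* is not transcribed.
So KosD is not produced.
Required activator KosD is absent, so *mibC* is not transcribed.

OFF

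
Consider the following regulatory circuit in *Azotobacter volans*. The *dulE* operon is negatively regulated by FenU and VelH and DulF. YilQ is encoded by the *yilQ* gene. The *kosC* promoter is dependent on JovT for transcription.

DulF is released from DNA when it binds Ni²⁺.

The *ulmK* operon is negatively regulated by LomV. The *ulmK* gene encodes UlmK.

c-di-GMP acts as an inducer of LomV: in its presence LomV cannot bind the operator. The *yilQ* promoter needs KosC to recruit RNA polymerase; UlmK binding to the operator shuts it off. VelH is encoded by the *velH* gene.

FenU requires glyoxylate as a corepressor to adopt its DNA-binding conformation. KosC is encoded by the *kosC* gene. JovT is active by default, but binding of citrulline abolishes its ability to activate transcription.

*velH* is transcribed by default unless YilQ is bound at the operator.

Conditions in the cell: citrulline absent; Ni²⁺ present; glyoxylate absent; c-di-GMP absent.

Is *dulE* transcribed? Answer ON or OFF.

ON

Glyoxylate is absent, so FenU is inactive.
c-di-GMP is absent, so LomV is active.
With repressor LomV bound, *ulmK* is not transcribed.
So UlmK is not produced.
Citrulline is absent, so JovT is active.
No repressor is bound and JovT is active, so *kosC* is transcribed.
So KosC is produced and active.
No repressor is bound and KosC is active, so *yilQ* is transcribed.
So YilQ is produced and active.
With repressor YilQ bound, *velH* is not transcribed.
So VelH is not produced.
Ni²⁺ is present, so DulF is inactive.
With no repressor bound, *dulE* is transcribed.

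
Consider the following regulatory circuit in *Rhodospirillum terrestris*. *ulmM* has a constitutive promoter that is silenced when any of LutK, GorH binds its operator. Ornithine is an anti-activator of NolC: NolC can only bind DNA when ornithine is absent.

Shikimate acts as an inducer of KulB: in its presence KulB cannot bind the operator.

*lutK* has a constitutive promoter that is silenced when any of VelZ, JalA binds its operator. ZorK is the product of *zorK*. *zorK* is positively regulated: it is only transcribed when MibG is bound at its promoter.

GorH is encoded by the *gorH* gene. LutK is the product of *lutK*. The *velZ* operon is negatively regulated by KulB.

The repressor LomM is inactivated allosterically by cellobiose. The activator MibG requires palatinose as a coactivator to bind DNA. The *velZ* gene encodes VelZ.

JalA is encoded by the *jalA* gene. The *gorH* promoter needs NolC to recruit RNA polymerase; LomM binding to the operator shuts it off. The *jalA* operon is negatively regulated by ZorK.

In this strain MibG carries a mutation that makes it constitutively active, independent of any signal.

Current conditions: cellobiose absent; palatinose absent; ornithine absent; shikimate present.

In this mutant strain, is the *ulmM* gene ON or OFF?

Shikimate is present, so KulB is inactive.
With no repressor bound, *velZ* is transcribed.
So VelZ is produced and active.
MibG is constitutively active in this strain.
No repressor is bound and MibG is active, so *zorK* is transcribed.
So ZorK is produced and active.
With repressor ZorK bound, *jalA* is not transcribed.
So JalA is not produced.
With repressor VelZ bound, *lutK* is not transcribed.
So LutK is not produced.
Ornithine is absent, so NolC is active.
Cellobiose is absent, so LomM is active.
With repressor LomM bound, *gorH* is not transcribed.
So GorH is not produced.
With no repressor bound, *ulmM* is transcribed.

ON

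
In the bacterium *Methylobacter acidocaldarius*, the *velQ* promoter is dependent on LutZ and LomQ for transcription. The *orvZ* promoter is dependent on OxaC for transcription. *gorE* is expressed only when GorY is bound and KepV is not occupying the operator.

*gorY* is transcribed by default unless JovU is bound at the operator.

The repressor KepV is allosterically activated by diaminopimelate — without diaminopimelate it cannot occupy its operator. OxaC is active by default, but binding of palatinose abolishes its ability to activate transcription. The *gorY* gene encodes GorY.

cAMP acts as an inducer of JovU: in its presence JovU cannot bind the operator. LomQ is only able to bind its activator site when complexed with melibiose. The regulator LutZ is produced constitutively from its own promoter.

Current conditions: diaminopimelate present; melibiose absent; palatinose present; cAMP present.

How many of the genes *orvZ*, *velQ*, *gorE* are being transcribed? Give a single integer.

0

Palatinose is present, so OxaC is inactive.
Required activator OxaC is absent, so *orvZ* is not transcribed.
→ *orvZ* is OFF.
LutZ is produced constitutively and is active.
Melibiose is absent, so LomQ is inactive.
Required activator LomQ is absent, so *velQ* is not transcribed.
→ *velQ* is OFF.
Diaminopimelate is present, so KepV is active.
cAMP is present, so JovU is inactive.
With no repressor bound, *gorY* is transcribed.
So GorY is produced and active.
With repressor KepV bound, *gorE* is not transcribed.
→ *gorE* is OFF.
0 of the 3 genes are transcribed.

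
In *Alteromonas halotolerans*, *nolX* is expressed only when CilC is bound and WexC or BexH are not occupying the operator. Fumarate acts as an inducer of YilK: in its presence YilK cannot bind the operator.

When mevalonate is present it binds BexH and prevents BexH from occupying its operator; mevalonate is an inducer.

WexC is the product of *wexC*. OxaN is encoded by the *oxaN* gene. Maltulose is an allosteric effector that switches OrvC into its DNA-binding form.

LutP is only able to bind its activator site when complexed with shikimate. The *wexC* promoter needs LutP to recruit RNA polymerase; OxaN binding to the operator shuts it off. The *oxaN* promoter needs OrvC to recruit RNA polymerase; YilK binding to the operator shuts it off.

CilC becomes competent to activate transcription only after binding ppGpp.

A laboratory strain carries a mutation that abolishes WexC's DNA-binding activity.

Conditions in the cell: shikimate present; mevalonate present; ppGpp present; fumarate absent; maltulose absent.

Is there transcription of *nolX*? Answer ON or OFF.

ON

WexC is non-functional in this strain, so it has no effect.
ppGpp is present, so CilC is active.
Mevalonate is present, so BexH is inactive.
No repressor is bound and CilC is active, so *nolX* is transcribed.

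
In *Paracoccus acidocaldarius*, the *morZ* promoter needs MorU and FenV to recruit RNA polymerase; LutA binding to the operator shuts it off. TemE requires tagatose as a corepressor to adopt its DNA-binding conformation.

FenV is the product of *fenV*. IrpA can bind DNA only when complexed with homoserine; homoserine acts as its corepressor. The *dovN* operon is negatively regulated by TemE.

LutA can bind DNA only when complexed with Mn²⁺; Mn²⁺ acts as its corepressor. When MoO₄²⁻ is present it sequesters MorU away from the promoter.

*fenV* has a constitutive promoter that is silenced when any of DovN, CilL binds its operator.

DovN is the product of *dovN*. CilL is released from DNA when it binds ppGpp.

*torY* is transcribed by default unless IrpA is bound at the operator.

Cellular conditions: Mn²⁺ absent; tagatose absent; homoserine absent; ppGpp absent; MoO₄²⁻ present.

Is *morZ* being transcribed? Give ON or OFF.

Mn²⁺ is absent, so LutA is inactive.
MoO₄²⁻ is present, so MorU is inactive.
Tagatose is absent, so TemE is inactive.
With no repressor bound, *dovN* is transcribed.
So DovN is produced and active.
ppGpp is absent, so CilL is active.
With repressor DovN bound, *fenV* is not transcribed.
So FenV is not produced.
Required activator MorU is absent, so *morZ* is not transcribed.

OFF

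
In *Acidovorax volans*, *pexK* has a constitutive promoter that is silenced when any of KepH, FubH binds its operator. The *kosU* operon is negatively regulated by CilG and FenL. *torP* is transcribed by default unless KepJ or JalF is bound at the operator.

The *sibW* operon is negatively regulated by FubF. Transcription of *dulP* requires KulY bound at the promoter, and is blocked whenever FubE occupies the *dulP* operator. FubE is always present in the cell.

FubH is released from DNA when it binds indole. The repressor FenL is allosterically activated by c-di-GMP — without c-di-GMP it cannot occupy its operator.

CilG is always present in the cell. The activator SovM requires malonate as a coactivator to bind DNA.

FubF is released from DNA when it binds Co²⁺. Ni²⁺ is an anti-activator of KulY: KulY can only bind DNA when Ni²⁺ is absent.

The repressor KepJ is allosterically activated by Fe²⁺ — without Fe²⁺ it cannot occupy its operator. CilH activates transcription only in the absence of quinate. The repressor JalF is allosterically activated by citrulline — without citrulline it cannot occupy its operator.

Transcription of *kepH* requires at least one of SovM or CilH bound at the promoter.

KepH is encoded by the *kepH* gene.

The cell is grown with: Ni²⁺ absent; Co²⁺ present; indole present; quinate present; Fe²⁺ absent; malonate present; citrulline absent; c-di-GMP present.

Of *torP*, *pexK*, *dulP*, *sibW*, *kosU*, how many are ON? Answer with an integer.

2

Fe²⁺ is absent, so KepJ is inactive.
Citrulline is absent, so JalF is inactive.
With no repressor bound, *torP* is transcribed.
→ *torP* is ON.
Malonate is present, so SovM is active.
Quinate is present, so CilH is inactive.
Activator SovM is present, so *kepH* is transcribed.
So KepH is produced and active.
Indole is present, so FubH is inactive.
With repressor KepH bound, *pexK* is not transcribed.
→ *pexK* is OFF.
FubE is produced constitutively and is active.
Ni²⁺ is absent, so KulY is active.
With repressor FubE bound, *dulP* is not transcribed.
→ *dulP* is OFF.
Co²⁺ is present, so FubF is inactive.
With no repressor bound, *sibW* is transcribed.
→ *sibW* is ON.
CilG is produced constitutively and is active.
c-di-GMP is present, so FenL is active.
With repressor CilG bound, *kosU* is not transcribed.
→ *kosU* is OFF.
2 of the 5 genes are transcribed.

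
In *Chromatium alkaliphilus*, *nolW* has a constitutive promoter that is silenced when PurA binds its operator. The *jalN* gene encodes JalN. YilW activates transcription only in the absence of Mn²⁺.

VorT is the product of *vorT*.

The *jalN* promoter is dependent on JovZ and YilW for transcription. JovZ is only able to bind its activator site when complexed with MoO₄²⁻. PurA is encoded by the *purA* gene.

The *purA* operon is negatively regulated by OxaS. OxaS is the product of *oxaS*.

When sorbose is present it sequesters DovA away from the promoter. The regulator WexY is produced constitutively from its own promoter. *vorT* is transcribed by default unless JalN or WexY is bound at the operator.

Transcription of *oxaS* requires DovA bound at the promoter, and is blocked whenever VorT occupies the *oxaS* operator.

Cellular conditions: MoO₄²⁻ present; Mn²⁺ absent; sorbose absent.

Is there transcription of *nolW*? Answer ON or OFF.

ON

MoO₄²⁻ is present, so JovZ is active.
Mn²⁺ is absent, so YilW is active.
No repressor is bound and JovZ and YilW are active, so *jalN* is transcribed.
So JalN is produced and active.
WexY is produced constitutively and is active.
With repressor JalN bound, *vorT* is not transcribed.
So VorT is not produced.
Sorbose is absent, so DovA is active.
No repressor is bound and DovA is active, so *oxaS* is transcribed.
So OxaS is produced and active.
With repressor OxaS bound, *purA* is not transcribed.
So PurA is not produced.
With no repressor bound, *nolW* is transcribed.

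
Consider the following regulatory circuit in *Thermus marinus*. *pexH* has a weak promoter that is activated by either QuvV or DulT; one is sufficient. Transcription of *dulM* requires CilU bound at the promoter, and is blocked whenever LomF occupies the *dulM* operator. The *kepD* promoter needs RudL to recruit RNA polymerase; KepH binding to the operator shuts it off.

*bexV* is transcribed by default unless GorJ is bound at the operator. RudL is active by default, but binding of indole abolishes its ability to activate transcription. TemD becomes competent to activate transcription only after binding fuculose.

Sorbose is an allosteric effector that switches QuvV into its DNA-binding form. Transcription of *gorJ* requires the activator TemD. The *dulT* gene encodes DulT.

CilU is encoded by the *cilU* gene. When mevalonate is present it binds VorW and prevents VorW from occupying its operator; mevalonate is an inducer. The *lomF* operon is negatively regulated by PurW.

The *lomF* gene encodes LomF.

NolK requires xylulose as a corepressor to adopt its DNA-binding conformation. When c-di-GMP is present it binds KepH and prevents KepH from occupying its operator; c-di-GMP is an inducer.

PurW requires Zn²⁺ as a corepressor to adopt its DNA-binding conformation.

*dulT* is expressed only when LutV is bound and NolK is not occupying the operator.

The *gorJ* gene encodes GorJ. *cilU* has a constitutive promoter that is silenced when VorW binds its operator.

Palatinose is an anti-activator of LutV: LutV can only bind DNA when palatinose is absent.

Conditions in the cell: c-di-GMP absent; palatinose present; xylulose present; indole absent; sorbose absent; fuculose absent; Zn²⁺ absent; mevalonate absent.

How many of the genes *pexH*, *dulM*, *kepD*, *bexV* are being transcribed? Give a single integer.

1

Sorbose is absent, so QuvV is inactive.
Palatinose is present, so LutV is inactive.
Xylulose is present, so NolK is active.
With repressor NolK bound, *dulT* is not transcribed.
So DulT is not produced.
No activator is available at the *pexH* promoter, so *pexH* is not transcribed.
→ *pexH* is OFF.
Zn²⁺ is absent, so PurW is inactive.
With no repressor bound, *lomF* is transcribed.
So LomF is produced and active.
Mevalonate is absent, so VorW is active.
With repressor VorW bound, *cilU* is not transcribed.
So CilU is not produced.
With repressor LomF bound, *dulM* is not transcribed.
→ *dulM* is OFF.
Indole is absent, so RudL is active.
c-di-GMP is absent, so KepH is active.
With repressor KepH bound, *kepD* is not transcribed.
→ *kepD* is OFF.
Fuculose is absent, so TemD is inactive.
Required activator TemD is absent, so *gorJ* is not transcribed.
So GorJ is not produced.
With no repressor bound, *bexV* is transcribed.
→ *bexV* is ON.
1 of the 4 genes is transcribed.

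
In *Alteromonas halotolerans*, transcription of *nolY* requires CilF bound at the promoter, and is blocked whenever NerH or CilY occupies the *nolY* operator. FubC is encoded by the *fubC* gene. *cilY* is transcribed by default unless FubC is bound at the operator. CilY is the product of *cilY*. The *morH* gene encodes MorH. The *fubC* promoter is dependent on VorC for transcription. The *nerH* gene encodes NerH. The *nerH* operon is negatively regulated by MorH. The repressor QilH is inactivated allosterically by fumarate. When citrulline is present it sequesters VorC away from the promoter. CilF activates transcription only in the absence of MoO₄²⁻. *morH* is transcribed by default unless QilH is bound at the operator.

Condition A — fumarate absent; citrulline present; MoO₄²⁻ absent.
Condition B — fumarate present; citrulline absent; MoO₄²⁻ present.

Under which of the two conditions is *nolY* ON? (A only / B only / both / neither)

Condition A:
Fumarate is absent, so QilH is active.
With repressor QilH bound, *morH* is not transcribed.
So MorH is not produced.
With no repressor bound, *nerH* is transcribed.
So NerH is produced and active.
Citrulline is present, so VorC is inactive.
Required activator VorC is absent, so *fubC* is not transcribed.
So FubC is not produced.
With no repressor bound, *cilY* is transcribed.
So CilY is produced and active.
MoO₄²⁻ is absent, so CilF is active.
With repressor NerH bound, *nolY* is not transcribed.
→ *nolY* is OFF in A.
Condition B:
Fumarate is present, so QilH is inactive.
With no repressor bound, *morH* is transcribed.
So MorH is produced and active.
With repressor MorH bound, *nerH* is not transcribed.
So NerH is not produced.
Citrulline is absent, so VorC is active.
No repressor is bound and VorC is active, so *fubC* is transcribed.
So FubC is produced and active.
With repressor FubC bound, *cilY* is not transcribed.
So CilY is not produced.
MoO₄²⁻ is present, so CilF is inactive.
Required activator CilF is absent, so *nolY* is not transcribed.
→ *nolY* is OFF in B.

neither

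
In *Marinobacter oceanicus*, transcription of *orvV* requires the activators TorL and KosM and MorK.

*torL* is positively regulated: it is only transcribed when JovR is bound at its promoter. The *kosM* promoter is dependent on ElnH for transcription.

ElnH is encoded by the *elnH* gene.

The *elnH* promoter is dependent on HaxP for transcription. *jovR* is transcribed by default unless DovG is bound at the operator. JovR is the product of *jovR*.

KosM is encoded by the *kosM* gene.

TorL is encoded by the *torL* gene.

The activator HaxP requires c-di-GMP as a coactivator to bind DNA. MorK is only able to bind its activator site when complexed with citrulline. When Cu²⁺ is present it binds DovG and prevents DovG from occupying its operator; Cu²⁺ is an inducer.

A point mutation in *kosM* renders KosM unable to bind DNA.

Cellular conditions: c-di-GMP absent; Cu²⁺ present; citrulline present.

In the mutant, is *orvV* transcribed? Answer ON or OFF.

Cu²⁺ is present, so DovG is inactive.
With no repressor bound, *jovR* is transcribed.
So JovR is produced and active.
No repressor is bound and JovR is active, so *torL* is transcribed.
So TorL is produced and active.
KosM is non-functional in this strain, so it has no effect.
Citrulline is present, so MorK is active.
Required activator KosM is absent, so *orvV* is not transcribed.

OFF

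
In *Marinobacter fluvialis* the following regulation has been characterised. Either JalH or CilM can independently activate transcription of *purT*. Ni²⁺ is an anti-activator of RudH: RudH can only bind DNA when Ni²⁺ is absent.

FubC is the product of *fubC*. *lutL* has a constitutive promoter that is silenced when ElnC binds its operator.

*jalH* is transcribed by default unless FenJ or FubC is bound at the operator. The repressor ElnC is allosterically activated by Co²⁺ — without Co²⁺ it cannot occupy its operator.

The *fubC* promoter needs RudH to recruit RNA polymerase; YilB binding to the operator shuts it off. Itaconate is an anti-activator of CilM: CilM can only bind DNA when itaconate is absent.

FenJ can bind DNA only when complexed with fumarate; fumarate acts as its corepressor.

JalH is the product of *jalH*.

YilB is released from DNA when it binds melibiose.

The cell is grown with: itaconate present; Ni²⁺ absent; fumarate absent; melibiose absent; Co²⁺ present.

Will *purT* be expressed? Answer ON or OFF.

ON

Fumarate is absent, so FenJ is inactive.
Ni²⁺ is absent, so RudH is active.
Melibiose is absent, so YilB is active.
With repressor YilB bound, *fubC* is not transcribed.
So FubC is not produced.
With no repressor bound, *jalH* is transcribed.
So JalH is produced and active.
Itaconate is present, so CilM is inactive.
Activator JalH is present, so *purT* is transcribed.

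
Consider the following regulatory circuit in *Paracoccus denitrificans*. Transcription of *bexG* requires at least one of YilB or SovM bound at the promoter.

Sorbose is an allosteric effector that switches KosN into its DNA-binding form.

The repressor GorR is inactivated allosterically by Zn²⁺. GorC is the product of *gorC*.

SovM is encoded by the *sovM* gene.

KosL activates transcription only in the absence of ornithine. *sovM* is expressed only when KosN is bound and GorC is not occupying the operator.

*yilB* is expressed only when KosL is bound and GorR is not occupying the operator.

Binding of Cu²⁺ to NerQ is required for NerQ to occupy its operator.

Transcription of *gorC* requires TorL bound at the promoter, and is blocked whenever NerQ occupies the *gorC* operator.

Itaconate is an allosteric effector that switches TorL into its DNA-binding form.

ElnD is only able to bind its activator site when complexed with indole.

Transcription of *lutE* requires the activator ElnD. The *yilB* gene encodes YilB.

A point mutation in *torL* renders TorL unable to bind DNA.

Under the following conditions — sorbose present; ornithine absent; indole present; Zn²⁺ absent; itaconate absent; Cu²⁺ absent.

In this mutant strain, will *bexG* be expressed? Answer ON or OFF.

Zn²⁺ is absent, so GorR is active.
Ornithine is absent, so KosL is active.
With repressor GorR bound, *yilB* is not transcribed.
So YilB is not produced.
TorL is non-functional in this strain, so it has no effect.
Cu²⁺ is absent, so NerQ is inactive.
Required activator TorL is absent, so *gorC* is not transcribed.
So GorC is not produced.
Sorbose is present, so KosN is active.
No repressor is bound and KosN is active, so *sovM* is transcribed.
So SovM is produced and active.
Activator SovM is present, so *bexG* is transcribed.

ON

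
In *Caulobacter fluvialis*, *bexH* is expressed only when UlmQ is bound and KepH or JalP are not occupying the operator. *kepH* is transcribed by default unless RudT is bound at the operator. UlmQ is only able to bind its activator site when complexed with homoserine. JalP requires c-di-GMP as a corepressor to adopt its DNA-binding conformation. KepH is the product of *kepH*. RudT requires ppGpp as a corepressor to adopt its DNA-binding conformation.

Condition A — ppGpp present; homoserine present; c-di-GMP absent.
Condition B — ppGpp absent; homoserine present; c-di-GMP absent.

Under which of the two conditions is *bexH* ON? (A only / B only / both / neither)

A only

Condition A:
ppGpp is present, so RudT is active.
With repressor RudT bound, *kepH* is not transcribed.
So KepH is not produced.
Homoserine is present, so UlmQ is active.
c-di-GMP is absent, so JalP is inactive.
No repressor is bound and UlmQ is active, so *bexH* is transcribed.
→ *bexH* is ON in A.
Condition B:
ppGpp is absent, so RudT is inactive.
With no repressor bound, *kepH* is transcribed.
So KepH is produced and active.
Homoserine is present, so UlmQ is active.
c-di-GMP is absent, so JalP is inactive.
With repressor KepH bound, *bexH* is not transcribed.
→ *bexH* is OFF in B.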